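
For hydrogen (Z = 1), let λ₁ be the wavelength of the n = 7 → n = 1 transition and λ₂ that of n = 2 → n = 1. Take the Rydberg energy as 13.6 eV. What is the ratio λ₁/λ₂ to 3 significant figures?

λ ∝ 1/ΔE ∝ 1/(1/n_f² − 1/n_i²), and the Z² and hc factors cancel in the ratio.
λ₁/λ₂ = (1/1² − 1/2²)/(1/1² − 1/7²) = 0.7500/0.9796 = 0.766.

0.766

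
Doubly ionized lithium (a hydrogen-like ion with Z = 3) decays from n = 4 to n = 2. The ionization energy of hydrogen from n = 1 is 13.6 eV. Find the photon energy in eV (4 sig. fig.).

The Bohr energies scale as Z², so for Z = 3: E_n = −122.4/n² eV.
E_4 = −122.4/16 = −7.650 eV and E_2 = −122.4/4 = −30.60 eV.
The photon energy is |E_4 − E_2| = 22.95 eV.

22.95 eV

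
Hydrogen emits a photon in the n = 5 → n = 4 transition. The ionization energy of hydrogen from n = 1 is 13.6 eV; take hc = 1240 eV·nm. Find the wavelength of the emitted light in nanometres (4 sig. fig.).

ΔE = 13.60 × (1/4² − 1/5²) = 13.60 × 0.02250 = 0.3060 eV.
λ = hc/ΔE = 1240 / 0.3060 = 4052 nm.
This line belongs to the Brackett series.

4052 nm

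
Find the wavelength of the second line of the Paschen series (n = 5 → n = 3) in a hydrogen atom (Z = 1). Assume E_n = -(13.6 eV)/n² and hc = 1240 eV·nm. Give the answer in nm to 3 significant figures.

1280 nm

The Paschen series terminates on n_f = 3; the second line has n_i = 3+2 = 5.
ΔE = 13.60 × (1/3² − 1/5²) = 0.9671 eV.
λ = 1240 / 0.9671 = 1280 nm.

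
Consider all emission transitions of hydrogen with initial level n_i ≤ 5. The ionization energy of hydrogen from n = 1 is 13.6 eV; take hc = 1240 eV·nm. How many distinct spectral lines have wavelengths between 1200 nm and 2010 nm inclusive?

Enumerate all n_i → n_f pairs with 1 ≤ n_f < n_i ≤ 5 and compute λ = 1240 / [13.6·1·(1/n_f² − 1/n_i²)].
Lines falling in [1200, 2010] nm: 5→3 (1282 nm), 4→3 (1876 nm).

2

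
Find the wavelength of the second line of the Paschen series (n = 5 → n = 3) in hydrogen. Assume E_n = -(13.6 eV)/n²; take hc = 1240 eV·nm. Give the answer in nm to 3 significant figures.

1280 nm

The Paschen series terminates on n_f = 3; the second line has n_i = 3+2 = 5.
ΔE = 13.60 × (1/3² − 1/5²) = 0.9671 eV.
λ = 1240 / 0.9671 = 1280 nm.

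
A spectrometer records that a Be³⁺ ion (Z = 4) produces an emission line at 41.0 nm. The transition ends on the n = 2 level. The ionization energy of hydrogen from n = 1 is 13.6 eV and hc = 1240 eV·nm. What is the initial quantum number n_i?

n_i = 3

The photon energy is ΔE = hc/λ = 1240 / 41.0 = 30.24 eV.
With Z = 4, ΔE = 217.6 × (1/n_f² − 1/n_i²), so 1/n_f² − 1/n_i² = 0.1390.
With n_f = 2: 1/n_i² = 1/4 − 0.1390 = 0.1110, so n_i ≈ 3.00.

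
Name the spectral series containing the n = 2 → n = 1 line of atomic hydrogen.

The series is set by the lower level: n_f = 1 is the Lyman series.

Lyman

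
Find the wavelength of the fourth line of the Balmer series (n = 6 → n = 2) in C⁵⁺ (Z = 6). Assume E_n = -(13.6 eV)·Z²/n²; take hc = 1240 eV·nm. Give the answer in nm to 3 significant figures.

The Balmer series terminates on n_f = 2; the fourth line has n_i = 2+4 = 6.
ΔE = 489.6 × (1/2² − 1/6²) = 108.8 eV.
λ = 1240 / 108.8 = 11.4 nm.

11.4 nm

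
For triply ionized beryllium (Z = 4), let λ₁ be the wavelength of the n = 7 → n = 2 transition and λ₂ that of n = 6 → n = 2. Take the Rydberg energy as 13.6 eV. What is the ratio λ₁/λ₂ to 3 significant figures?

0.968

λ ∝ 1/ΔE ∝ 1/(1/n_f² − 1/n_i²), and the Z² and hc factors cancel in the ratio.
λ₁/λ₂ = (1/2² − 1/6²)/(1/2² − 1/7²) = 0.2222/0.2296 = 0.968.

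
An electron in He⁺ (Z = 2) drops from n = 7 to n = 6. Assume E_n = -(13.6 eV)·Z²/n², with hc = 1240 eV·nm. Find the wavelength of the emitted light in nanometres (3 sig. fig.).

3090 nm

For Z = 2 the level energies scale as Z², so the effective Rydberg energy is 13.6 × 4 = 54.40 eV.
ΔE = 54.40 × (1/6² − 1/7²) = 54.40 × 0.007370 = 0.4009 eV.
λ = hc/ΔE = 1240 / 0.4009 = 3090 nm.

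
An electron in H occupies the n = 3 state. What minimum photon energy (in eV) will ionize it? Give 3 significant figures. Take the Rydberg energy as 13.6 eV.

E_3 = −13.60/9 = −1.51 eV, so ionization (to E = 0) requires 1.51 eV.

1.51 eV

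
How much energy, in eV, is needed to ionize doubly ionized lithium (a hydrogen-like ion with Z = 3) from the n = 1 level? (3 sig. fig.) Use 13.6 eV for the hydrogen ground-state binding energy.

122 eV

E_n = −13.6 Z²/n² = −122.4/n² eV for Z = 3.
E_1 = −122.4/1 = −122 eV, so ionization (to E = 0) requires 122 eV.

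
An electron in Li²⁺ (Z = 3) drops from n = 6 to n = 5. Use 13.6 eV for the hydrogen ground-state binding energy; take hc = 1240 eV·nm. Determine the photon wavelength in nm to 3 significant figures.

829 nm

For Z = 3 the level energies scale as Z², so the effective Rydberg energy is 13.6 × 9 = 122.4 eV.
ΔE = 122.4 × (1/5² − 1/6²) = 122.4 × 0.01222 = 1.496 eV.
λ = hc/ΔE = 1240 / 1.496 = 829 nm.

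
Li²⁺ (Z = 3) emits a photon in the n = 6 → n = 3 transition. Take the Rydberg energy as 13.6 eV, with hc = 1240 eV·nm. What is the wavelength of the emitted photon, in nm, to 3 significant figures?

For Z = 3 the level energies scale as Z², so the effective Rydberg energy is 13.6 × 9 = 122.4 eV.
ΔE = 122.4 × (1/3² − 1/6²) = 122.4 × 0.08333 = 10.20 eV.
λ = hc/ΔE = 1240 / 10.20 = 122 nm.

122 nm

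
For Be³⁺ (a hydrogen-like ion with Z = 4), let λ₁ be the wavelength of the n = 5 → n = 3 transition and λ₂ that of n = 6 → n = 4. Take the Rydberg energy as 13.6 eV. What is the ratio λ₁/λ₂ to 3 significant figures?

λ ∝ 1/ΔE ∝ 1/(1/n_f² − 1/n_i²), and the Z² and hc factors cancel in the ratio.
λ₁/λ₂ = (1/4² − 1/6²)/(1/3² − 1/5²) = 0.03472/0.07111 = 0.488.

0.488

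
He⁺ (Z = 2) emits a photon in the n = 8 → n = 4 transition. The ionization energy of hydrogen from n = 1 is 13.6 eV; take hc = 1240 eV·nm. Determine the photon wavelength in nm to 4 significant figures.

486.3 nm

For Z = 2 the level energies scale as Z², so the effective Rydberg energy is 13.6 × 4 = 54.40 eV.
ΔE = 54.40 × (1/4² − 1/8²) = 54.40 × 0.04688 = 2.550 eV.
λ = hc/ΔE = 1240 / 2.550 = 486.3 nm.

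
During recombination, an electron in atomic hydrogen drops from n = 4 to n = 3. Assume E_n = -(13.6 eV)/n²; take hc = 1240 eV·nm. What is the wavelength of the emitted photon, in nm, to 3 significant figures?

1880 nm

ΔE = 13.60 × (1/3² − 1/4²) = 13.60 × 0.04861 = 0.6611 eV.
λ = hc/ΔE = 1240 / 0.6611 = 1880 nm.
This line belongs to the Paschen series.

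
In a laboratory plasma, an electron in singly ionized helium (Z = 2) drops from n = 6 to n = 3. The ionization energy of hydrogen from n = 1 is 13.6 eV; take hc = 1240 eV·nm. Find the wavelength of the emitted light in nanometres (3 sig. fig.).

For Z = 2 the level energies scale as Z², so the effective Rydberg energy is 13.6 × 4 = 54.40 eV.
ΔE = 54.40 × (1/3² − 1/6²) = 54.40 × 0.08333 = 4.533 eV.
λ = hc/ΔE = 1240 / 4.533 = 274 nm.

274 nm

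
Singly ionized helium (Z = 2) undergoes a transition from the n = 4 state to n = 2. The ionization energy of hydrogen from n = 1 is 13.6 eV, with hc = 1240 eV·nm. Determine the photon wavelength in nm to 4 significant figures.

121.6 nm

For Z = 2 the level energies scale as Z², so the effective Rydberg energy is 13.6 × 4 = 54.40 eV.
ΔE = 54.40 × (1/2² − 1/4²) = 54.40 × 0.1875 = 10.20 eV.
λ = hc/ΔE = 1240 / 10.20 = 121.6 nm.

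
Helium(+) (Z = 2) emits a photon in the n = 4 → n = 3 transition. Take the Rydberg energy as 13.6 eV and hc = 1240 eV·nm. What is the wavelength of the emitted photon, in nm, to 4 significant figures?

468.9 nm

For Z = 2 the level energies scale as Z², so the effective Rydberg energy is 13.6 × 4 = 54.40 eV.
ΔE = 54.40 × (1/3² − 1/4²) = 54.40 × 0.04861 = 2.644 eV.
λ = hc/ΔE = 1240 / 2.644 = 468.9 nm.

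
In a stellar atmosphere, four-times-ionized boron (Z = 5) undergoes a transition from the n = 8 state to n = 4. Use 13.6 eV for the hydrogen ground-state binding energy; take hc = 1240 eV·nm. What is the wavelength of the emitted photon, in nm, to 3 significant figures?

For Z = 5 the level energies scale as Z², so the effective Rydberg energy is 13.6 × 25 = 340.0 eV.
ΔE = 340.0 × (1/4² − 1/8²) = 340.0 × 0.04688 = 15.94 eV.
λ = hc/ΔE = 1240 / 15.94 = 77.8 nm.

77.8 nm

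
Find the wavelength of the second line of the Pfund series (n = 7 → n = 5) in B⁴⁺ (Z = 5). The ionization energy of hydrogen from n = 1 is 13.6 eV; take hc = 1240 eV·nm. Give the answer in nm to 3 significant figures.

186 nm

The Pfund series terminates on n_f = 5; the second line has n_i = 5+2 = 7.
ΔE = 340.0 × (1/5² − 1/7²) = 6.661 eV.
λ = 1240 / 6.661 = 186 nm.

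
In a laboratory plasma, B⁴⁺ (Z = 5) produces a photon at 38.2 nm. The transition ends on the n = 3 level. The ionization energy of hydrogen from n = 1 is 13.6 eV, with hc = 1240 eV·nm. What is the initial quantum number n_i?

n_i = 8

The photon energy is ΔE = hc/λ = 1240 / 38.2 = 32.46 eV.
With Z = 5, ΔE = 340.0 × (1/n_f² − 1/n_i²), so 1/n_f² − 1/n_i² = 0.09547.
With n_f = 3: 1/n_i² = 1/9 − 0.09547 = 0.01564, so n_i ≈ 8.00.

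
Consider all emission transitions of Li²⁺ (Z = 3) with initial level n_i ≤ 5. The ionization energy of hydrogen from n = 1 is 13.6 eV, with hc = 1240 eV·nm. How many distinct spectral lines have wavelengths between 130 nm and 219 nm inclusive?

Enumerate all n_i → n_f pairs with 1 ≤ n_f < n_i ≤ 5 and compute λ = 1240 / [13.6·9·(1/n_f² − 1/n_i²)].
Lines falling in [130, 219] nm: 5→3 (142.5 nm), 4→3 (208.4 nm).

2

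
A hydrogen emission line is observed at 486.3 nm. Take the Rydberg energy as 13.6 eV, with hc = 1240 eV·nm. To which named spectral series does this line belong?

ΔE = 1240/486.3 = 2.550 eV.
This matches 13.6 × (1/2² − 1/4²), so n_f = 2: the Balmer series.

Balmer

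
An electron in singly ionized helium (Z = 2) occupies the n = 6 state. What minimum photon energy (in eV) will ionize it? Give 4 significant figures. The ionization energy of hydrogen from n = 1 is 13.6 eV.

E_n = −13.6 Z²/n² = −54.40/n² eV for Z = 2.
E_6 = −54.40/36 = −1.511 eV, so ionization (to E = 0) requires 1.511 eV.

1.511 eV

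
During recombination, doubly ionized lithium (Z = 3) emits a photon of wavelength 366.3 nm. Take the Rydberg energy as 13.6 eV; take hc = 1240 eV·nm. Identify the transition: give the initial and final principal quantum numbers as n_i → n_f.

n_i = 9, n_f = 5

The photon energy is ΔE = hc/λ = 1240 / 366.3 = 3.385 eV.
With Z = 3, ΔE = 122.4 × (1/n_f² − 1/n_i²), so 1/n_f² − 1/n_i² = 0.02766.
Trying n_f = 5 gives 1/n_i² = 0.01234, i.e. n_i ≈ 9; this pair matches.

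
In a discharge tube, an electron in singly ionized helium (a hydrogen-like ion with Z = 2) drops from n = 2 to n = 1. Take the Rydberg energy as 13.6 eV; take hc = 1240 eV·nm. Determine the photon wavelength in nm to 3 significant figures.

For Z = 2 the level energies scale as Z², so the effective Rydberg energy is 13.6 × 4 = 54.40 eV.
ΔE = 54.40 × (1/1² − 1/2²) = 54.40 × 0.7500 = 40.80 eV.
λ = hc/ΔE = 1240 / 40.80 = 30.4 nm.

30.4 nm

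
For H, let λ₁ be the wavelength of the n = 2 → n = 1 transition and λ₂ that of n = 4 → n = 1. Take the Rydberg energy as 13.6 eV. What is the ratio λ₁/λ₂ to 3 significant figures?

1.25

λ ∝ 1/ΔE ∝ 1/(1/n_f² − 1/n_i²), and the Z² and hc factors cancel in the ratio.
λ₁/λ₂ = (1/1² − 1/4²)/(1/1² − 1/2²) = 0.9375/0.7500 = 1.25.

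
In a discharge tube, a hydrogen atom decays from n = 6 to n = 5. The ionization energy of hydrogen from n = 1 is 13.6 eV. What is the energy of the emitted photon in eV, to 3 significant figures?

E_6 = −13.60/36 = −0.3778 eV and E_5 = −13.60/25 = −0.5440 eV.
The photon energy is |E_6 − E_5| = 0.166 eV.

0.166 eV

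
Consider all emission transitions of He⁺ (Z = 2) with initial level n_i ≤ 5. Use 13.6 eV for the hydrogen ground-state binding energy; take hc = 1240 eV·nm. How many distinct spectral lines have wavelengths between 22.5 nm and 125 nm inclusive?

6

Enumerate all n_i → n_f pairs with 1 ≤ n_f < n_i ≤ 5 and compute λ = 1240 / [13.6·4·(1/n_f² − 1/n_i²)].
Lines falling in [22.5, 125] nm: 5→1 (23.74 nm), 4→1 (24.31 nm), 3→1 (25.64 nm), 2→1 (30.39 nm), 5→2 (108.5 nm), 4→2 (121.6 nm).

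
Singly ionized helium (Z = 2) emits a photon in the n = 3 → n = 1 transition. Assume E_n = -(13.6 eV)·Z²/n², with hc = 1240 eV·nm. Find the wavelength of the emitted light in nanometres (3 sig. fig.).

25.6 nm

For Z = 2 the level energies scale as Z², so the effective Rydberg energy is 13.6 × 4 = 54.40 eV.
ΔE = 54.40 × (1/1² − 1/3²) = 54.40 × 0.8889 = 48.36 eV.
λ = hc/ΔE = 1240 / 48.36 = 25.6 nm.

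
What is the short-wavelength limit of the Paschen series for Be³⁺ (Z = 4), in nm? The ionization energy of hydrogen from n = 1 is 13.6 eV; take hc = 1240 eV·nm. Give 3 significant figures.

The Paschen series has lower level n_f = 3; the series limit corresponds to n_i → ∞.
ΔE_max = 13.6 × 16 / 3² = 24.18 eV.
λ_min = 1240 / 24.18 = 51.3 nm.

51.3 nm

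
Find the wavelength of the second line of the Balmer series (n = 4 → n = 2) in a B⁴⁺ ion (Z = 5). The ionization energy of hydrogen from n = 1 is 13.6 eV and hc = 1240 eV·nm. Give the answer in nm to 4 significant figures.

The Balmer series terminates on n_f = 2; the second line has n_i = 2+2 = 4.
ΔE = 340.0 × (1/2² − 1/4²) = 63.75 eV.
λ = 1240 / 63.75 = 19.45 nm.

19.45 nm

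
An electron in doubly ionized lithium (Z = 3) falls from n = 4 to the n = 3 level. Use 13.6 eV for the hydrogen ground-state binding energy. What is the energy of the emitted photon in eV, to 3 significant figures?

The Bohr energies scale as Z², so for Z = 3: E_n = −122.4/n² eV.
E_4 = −122.4/16 = −7.650 eV and E_3 = −122.4/9 = −13.60 eV.
The photon energy is |E_4 − E_3| = 5.95 eV.

5.95 eV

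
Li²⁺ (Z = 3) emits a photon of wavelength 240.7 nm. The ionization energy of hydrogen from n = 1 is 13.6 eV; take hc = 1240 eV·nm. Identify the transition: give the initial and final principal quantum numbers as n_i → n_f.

n_i = 7, n_f = 4

The photon energy is ΔE = hc/λ = 1240 / 240.7 = 5.152 eV.
With Z = 3, ΔE = 122.4 × (1/n_f² − 1/n_i²), so 1/n_f² − 1/n_i² = 0.04209.
Trying n_f = 4 gives 1/n_i² = 0.02041, i.e. n_i ≈ 7; this pair matches.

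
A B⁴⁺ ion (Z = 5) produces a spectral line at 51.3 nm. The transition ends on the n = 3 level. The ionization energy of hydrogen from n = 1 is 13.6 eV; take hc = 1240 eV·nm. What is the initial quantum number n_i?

The photon energy is ΔE = hc/λ = 1240 / 51.3 = 24.17 eV.
With Z = 5, ΔE = 340.0 × (1/n_f² − 1/n_i²), so 1/n_f² − 1/n_i² = 0.07109.
With n_f = 3: 1/n_i² = 1/9 − 0.07109 = 0.04002, so n_i ≈ 5.00.

n_i = 5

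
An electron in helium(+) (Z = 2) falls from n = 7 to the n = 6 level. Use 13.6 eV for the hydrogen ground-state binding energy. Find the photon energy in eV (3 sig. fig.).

0.401 eV

The Bohr energies scale as Z², so for Z = 2: E_n = −54.40/n² eV.
E_7 = −54.40/49 = −1.110 eV and E_6 = −54.40/36 = −1.511 eV.
The photon energy is |E_7 − E_6| = 0.401 eV.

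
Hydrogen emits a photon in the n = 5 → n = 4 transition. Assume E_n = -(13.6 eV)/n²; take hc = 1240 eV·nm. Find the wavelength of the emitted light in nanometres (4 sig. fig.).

ΔE = 13.60 × (1/4² − 1/5²) = 13.60 × 0.02250 = 0.3060 eV.
λ = hc/ΔE = 1240 / 0.3060 = 4052 nm.
This line belongs to the Brackett series.

4052 nm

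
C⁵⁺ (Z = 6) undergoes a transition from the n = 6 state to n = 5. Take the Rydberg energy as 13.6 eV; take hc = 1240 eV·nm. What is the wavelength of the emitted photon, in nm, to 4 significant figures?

207.2 nm

For Z = 6 the level energies scale as Z², so the effective Rydberg energy is 13.6 × 36 = 489.6 eV.
ΔE = 489.6 × (1/5² − 1/6²) = 489.6 × 0.01222 = 5.984 eV.
λ = hc/ΔE = 1240 / 5.984 = 207.2 nm.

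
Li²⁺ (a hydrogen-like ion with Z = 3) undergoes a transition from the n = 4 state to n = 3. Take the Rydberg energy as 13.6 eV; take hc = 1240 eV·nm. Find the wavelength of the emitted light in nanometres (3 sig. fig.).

208 nm

For Z = 3 the level energies scale as Z², so the effective Rydberg energy is 13.6 × 9 = 122.4 eV.
ΔE = 122.4 × (1/3² − 1/4²) = 122.4 × 0.04861 = 5.950 eV.
λ = hc/ΔE = 1240 / 5.950 = 208 nm.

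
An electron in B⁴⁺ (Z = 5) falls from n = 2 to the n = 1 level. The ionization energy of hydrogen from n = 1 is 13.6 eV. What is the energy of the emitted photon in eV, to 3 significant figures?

The Bohr energies scale as Z², so for Z = 5: E_n = −340.0/n² eV.
E_2 = −340.0/4 = −85.00 eV and E_1 = −340.0/1 = −340.0 eV.
The photon energy is |E_2 − E_1| = 255 eV.

255 eV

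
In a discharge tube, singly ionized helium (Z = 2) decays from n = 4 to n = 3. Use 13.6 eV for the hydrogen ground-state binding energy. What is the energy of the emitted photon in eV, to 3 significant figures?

2.64 eV

The Bohr energies scale as Z², so for Z = 2: E_n = −54.40/n² eV.
E_4 = −54.40/16 = −3.400 eV and E_3 = −54.40/9 = −6.044 eV.
The photon energy is |E_4 − E_3| = 2.64 eV.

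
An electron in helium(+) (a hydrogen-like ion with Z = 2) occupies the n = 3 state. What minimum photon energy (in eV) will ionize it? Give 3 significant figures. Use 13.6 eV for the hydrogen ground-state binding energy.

6.04 eV

E_n = −13.6 Z²/n² = −54.40/n² eV for Z = 2.
E_3 = −54.40/9 = −6.04 eV, so ionization (to E = 0) requires 6.04 eV.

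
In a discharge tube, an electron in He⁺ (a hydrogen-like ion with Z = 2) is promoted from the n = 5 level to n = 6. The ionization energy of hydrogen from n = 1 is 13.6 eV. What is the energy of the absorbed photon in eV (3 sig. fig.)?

0.665 eV

The Bohr energies scale as Z², so for Z = 2: E_n = −54.40/n² eV.
E_6 = −54.40/36 = −1.511 eV and E_5 = −54.40/25 = −2.176 eV.
The photon energy is |E_6 − E_5| = 0.665 eV.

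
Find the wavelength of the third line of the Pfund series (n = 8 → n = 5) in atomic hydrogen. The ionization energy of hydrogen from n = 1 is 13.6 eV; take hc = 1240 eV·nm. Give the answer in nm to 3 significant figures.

3740 nm

The Pfund series terminates on n_f = 5; the third line has n_i = 5+3 = 8.
ΔE = 13.60 × (1/5² − 1/8²) = 0.3315 eV.
λ = 1240 / 0.3315 = 3740 nm.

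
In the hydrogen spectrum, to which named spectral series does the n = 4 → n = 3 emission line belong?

The series is set by the lower level: n_f = 3 is the Paschen series.

Paschen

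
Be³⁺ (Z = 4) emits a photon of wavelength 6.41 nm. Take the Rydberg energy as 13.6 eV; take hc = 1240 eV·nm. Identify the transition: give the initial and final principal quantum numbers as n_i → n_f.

n_i = 3, n_f = 1

The photon energy is ΔE = hc/λ = 1240 / 6.41 = 193.4 eV.
With Z = 4, ΔE = 217.6 × (1/n_f² − 1/n_i²), so 1/n_f² − 1/n_i² = 0.8890.
Trying n_f = 1 gives 1/n_i² = 0.1110, i.e. n_i ≈ 3; this pair matches.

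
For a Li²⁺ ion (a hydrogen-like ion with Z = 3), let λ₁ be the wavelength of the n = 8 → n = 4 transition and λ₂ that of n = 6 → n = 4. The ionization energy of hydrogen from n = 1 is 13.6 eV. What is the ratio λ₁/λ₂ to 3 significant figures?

0.741

λ ∝ 1/ΔE ∝ 1/(1/n_f² − 1/n_i²), and the Z² and hc factors cancel in the ratio.
λ₁/λ₂ = (1/4² − 1/6²)/(1/4² − 1/8²) = 0.03472/0.04688 = 0.741.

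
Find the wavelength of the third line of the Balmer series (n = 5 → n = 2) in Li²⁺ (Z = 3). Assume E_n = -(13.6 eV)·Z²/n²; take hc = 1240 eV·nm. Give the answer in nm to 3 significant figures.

48.2 nm

The Balmer series terminates on n_f = 2; the third line has n_i = 2+3 = 5.
ΔE = 122.4 × (1/2² − 1/5²) = 25.70 eV.
λ = 1240 / 25.70 = 48.2 nm.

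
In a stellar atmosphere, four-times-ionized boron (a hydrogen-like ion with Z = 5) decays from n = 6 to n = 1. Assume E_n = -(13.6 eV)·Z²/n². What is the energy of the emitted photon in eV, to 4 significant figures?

The Bohr energies scale as Z², so for Z = 5: E_n = −340.0/n² eV.
E_6 = −340.0/36 = −9.444 eV and E_1 = −340.0/1 = −340.0 eV.
The photon energy is |E_6 − E_1| = 330.6 eV.

330.6 eV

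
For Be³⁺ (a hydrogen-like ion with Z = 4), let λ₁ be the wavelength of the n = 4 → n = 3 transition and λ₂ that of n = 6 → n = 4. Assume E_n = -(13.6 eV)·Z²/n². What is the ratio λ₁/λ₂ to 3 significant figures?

λ ∝ 1/ΔE ∝ 1/(1/n_f² − 1/n_i²), and the Z² and hc factors cancel in the ratio.
λ₁/λ₂ = (1/4² − 1/6²)/(1/3² − 1/4²) = 0.03472/0.04861 = 0.714.

0.714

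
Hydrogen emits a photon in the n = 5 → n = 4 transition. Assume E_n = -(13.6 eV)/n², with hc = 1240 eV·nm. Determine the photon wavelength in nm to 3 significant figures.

4050 nm

ΔE = 13.60 × (1/4² − 1/5²) = 13.60 × 0.02250 = 0.3060 eV.
λ = hc/ΔE = 1240 / 0.3060 = 4050 nm.
This line belongs to the Brackett series.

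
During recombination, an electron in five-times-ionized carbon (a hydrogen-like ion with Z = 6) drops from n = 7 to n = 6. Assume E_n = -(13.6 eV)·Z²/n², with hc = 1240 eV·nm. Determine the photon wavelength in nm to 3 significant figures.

For Z = 6 the level energies scale as Z², so the effective Rydberg energy is 13.6 × 36 = 489.6 eV.
ΔE = 489.6 × (1/6² − 1/7²) = 489.6 × 0.007370 = 3.608 eV.
λ = hc/ΔE = 1240 / 3.608 = 344 nm.

344 nm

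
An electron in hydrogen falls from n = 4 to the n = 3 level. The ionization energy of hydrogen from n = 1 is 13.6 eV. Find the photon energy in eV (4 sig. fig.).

0.6611 eV

E_4 = −13.60/16 = −0.8500 eV and E_3 = −13.60/9 = −1.511 eV.
The photon energy is |E_4 − E_3| = 0.6611 eV.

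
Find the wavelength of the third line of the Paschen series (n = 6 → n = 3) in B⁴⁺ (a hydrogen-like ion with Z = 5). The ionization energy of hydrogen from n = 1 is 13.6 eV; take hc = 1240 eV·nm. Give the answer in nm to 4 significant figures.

43.76 nm

The Paschen series terminates on n_f = 3; the third line has n_i = 3+3 = 6.
ΔE = 340.0 × (1/3² − 1/6²) = 28.33 eV.
λ = 1240 / 28.33 = 43.76 nm.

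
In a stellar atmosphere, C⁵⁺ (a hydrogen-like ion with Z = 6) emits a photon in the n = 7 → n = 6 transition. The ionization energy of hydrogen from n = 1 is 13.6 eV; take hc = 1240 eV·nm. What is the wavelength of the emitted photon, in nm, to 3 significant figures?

For Z = 6 the level energies scale as Z², so the effective Rydberg energy is 13.6 × 36 = 489.6 eV.
ΔE = 489.6 × (1/6² − 1/7²) = 489.6 × 0.007370 = 3.608 eV.
λ = hc/ΔE = 1240 / 3.608 = 344 nm.

344 nm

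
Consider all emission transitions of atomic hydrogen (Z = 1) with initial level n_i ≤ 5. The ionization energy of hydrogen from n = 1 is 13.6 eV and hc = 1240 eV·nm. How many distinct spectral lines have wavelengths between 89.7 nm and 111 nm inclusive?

3

Enumerate all n_i → n_f pairs with 1 ≤ n_f < n_i ≤ 5 and compute λ = 1240 / [13.6·1·(1/n_f² − 1/n_i²)].
Lines falling in [89.7, 111] nm: 5→1 (94.98 nm), 4→1 (97.25 nm), 3→1 (102.6 nm).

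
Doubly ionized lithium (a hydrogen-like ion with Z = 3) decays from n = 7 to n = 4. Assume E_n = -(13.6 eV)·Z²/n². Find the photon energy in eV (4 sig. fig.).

5.152 eV

The Bohr energies scale as Z², so for Z = 3: E_n = −122.4/n² eV.
E_7 = −122.4/49 = −2.498 eV and E_4 = −122.4/16 = −7.650 eV.
The photon energy is |E_7 − E_4| = 5.152 eV.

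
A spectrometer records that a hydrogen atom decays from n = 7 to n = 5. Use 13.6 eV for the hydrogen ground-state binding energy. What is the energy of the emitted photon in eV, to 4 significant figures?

0.2664 eV

E_7 = −13.60/49 = −0.2776 eV and E_5 = −13.60/25 = −0.5440 eV.
The photon energy is |E_7 − E_5| = 0.2664 eV.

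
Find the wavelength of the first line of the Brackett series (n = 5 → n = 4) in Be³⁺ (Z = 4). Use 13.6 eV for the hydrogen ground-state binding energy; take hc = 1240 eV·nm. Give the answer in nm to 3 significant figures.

The Brackett series terminates on n_f = 4; the first line has n_i = 4+1 = 5.
ΔE = 217.6 × (1/4² − 1/5²) = 4.896 eV.
λ = 1240 / 4.896 = 253 nm.

253 nm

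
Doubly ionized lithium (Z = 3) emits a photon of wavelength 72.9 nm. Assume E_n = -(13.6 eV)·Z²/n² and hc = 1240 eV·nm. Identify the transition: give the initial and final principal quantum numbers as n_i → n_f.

n_i = 3, n_f = 2

The photon energy is ΔE = hc/λ = 1240 / 72.9 = 17.01 eV.
With Z = 3, ΔE = 122.4 × (1/n_f² − 1/n_i²), so 1/n_f² − 1/n_i² = 0.1390.
Trying n_f = 2 gives 1/n_i² = 0.1110, i.e. n_i ≈ 3; this pair matches.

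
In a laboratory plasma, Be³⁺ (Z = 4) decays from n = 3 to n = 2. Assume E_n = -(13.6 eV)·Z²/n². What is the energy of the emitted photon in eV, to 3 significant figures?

The Bohr energies scale as Z², so for Z = 4: E_n = −217.6/n² eV.
E_3 = −217.6/9 = −24.18 eV and E_2 = −217.6/4 = −54.40 eV.
The photon energy is |E_3 − E_2| = 30.2 eV.

30.2 eV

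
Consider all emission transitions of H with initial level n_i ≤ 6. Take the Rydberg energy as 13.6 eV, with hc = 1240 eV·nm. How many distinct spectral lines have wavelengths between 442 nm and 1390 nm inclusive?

4

Enumerate all n_i → n_f pairs with 1 ≤ n_f < n_i ≤ 6 and compute λ = 1240 / [13.6·1·(1/n_f² − 1/n_i²)].
Lines falling in [442, 1390] nm: 4→2 (486.3 nm), 3→2 (656.5 nm), 6→3 (1094 nm), 5→3 (1282 nm).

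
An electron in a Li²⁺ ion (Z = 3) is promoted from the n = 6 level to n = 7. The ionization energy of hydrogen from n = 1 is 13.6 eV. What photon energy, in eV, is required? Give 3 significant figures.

0.902 eV

The Bohr energies scale as Z², so for Z = 3: E_n = −122.4/n² eV.
E_7 = −122.4/49 = −2.498 eV and E_6 = −122.4/36 = −3.400 eV.
The photon energy is |E_7 − E_6| = 0.902 eV.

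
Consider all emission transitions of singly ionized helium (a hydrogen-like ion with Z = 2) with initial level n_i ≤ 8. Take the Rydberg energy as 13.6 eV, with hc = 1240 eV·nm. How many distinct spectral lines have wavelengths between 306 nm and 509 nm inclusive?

Enumerate all n_i → n_f pairs with 1 ≤ n_f < n_i ≤ 8 and compute λ = 1240 / [13.6·4·(1/n_f² − 1/n_i²)].
Lines falling in [306, 509] nm: 5→3 (320.5 nm), 4→3 (468.9 nm), 8→4 (486.3 nm).

3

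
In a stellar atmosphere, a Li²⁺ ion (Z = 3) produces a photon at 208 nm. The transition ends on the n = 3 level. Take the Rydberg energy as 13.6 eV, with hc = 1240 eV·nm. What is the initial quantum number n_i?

n_i = 4

The photon energy is ΔE = hc/λ = 1240 / 208 = 5.962 eV.
With Z = 3, ΔE = 122.4 × (1/n_f² − 1/n_i²), so 1/n_f² − 1/n_i² = 0.04871.
With n_f = 3: 1/n_i² = 1/9 − 0.04871 = 0.06241, so n_i ≈ 4.00.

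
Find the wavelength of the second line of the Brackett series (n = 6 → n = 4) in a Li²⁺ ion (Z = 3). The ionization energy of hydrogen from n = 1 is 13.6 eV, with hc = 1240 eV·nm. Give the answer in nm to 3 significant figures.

292 nm

The Brackett series terminates on n_f = 4; the second line has n_i = 4+2 = 6.
ΔE = 122.4 × (1/4² − 1/6²) = 4.250 eV.
λ = 1240 / 4.250 = 292 nm.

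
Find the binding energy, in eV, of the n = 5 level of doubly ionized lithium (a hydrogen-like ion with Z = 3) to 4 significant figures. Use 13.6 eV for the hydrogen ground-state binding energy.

4.896 eV

E_n = −13.6 Z²/n² = −122.4/n² eV for Z = 3.
E_5 = −122.4/25 = −4.896 eV, so ionization (to E = 0) requires 4.896 eV.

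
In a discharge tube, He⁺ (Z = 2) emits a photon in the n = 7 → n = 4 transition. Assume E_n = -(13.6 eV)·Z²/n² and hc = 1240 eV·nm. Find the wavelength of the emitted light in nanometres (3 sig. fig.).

542 nm

For Z = 2 the level energies scale as Z², so the effective Rydberg energy is 13.6 × 4 = 54.40 eV.
ΔE = 54.40 × (1/4² − 1/7²) = 54.40 × 0.04209 = 2.290 eV.
λ = hc/ΔE = 1240 / 2.290 = 542 nm.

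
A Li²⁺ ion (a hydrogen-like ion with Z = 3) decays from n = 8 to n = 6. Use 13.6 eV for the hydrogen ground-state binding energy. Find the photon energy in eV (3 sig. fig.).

The Bohr energies scale as Z², so for Z = 3: E_n = −122.4/n² eV.
E_8 = −122.4/64 = −1.913 eV and E_6 = −122.4/36 = −3.400 eV.
The photon energy is |E_8 − E_6| = 1.49 eV.

1.49 eV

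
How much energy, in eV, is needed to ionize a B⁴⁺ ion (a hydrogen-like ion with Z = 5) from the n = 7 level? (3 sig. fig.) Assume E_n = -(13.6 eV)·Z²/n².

6.94 eV

E_n = −13.6 Z²/n² = −340.0/n² eV for Z = 5.
E_7 = −340.0/49 = −6.94 eV, so ionization (to E = 0) requires 6.94 eV.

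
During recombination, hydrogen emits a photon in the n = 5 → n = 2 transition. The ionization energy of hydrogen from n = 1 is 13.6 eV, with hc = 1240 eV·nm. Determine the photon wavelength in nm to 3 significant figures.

434 nm

ΔE = 13.60 × (1/2² − 1/5²) = 13.60 × 0.2100 = 2.856 eV.
λ = hc/ΔE = 1240 / 2.856 = 434 nm.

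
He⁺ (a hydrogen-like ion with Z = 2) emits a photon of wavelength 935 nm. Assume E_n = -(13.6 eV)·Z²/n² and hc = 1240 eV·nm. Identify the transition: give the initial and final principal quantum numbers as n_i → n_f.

The photon energy is ΔE = hc/λ = 1240 / 935 = 1.326 eV.
With Z = 2, ΔE = 54.40 × (1/n_f² − 1/n_i²), so 1/n_f² − 1/n_i² = 0.02438.
Trying n_f = 5 gives 1/n_i² = 0.01562, i.e. n_i ≈ 8; this pair matches.

n_i = 8, n_f = 5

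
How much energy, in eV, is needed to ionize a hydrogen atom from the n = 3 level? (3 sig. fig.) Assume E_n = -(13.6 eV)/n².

1.51 eV

E_3 = −13.60/9 = −1.51 eV, so ionization (to E = 0) requires 1.51 eV.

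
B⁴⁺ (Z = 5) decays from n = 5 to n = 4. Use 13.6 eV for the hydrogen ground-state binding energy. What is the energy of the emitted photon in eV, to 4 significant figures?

The Bohr energies scale as Z², so for Z = 5: E_n = −340.0/n² eV.
E_5 = −340.0/25 = −13.60 eV and E_4 = −340.0/16 = −21.25 eV.
The photon energy is |E_5 − E_4| = 7.650 eV.

7.650 eV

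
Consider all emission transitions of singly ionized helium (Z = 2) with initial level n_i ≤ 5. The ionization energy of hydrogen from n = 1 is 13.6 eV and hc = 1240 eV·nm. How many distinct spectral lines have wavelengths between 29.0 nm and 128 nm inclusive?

3

Enumerate all n_i → n_f pairs with 1 ≤ n_f < n_i ≤ 5 and compute λ = 1240 / [13.6·4·(1/n_f² − 1/n_i²)].
Lines falling in [29.0, 128] nm: 2→1 (30.39 nm), 5→2 (108.5 nm), 4→2 (121.6 nm).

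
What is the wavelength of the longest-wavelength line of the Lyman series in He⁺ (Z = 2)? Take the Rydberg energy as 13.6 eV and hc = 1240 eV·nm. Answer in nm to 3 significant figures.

30.4 nm

The Lyman series terminates on n_f = 1; the first line has n_i = 1+1 = 2.
ΔE = 54.40 × (1/1² − 1/2²) = 40.80 eV.
λ = 1240 / 40.80 = 30.4 nm.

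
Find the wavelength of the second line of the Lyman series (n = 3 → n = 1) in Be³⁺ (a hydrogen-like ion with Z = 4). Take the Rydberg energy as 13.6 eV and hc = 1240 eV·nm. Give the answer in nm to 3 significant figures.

6.41 nm

The Lyman series terminates on n_f = 1; the second line has n_i = 1+2 = 3.
ΔE = 217.6 × (1/1² − 1/3²) = 193.4 eV.
λ = 1240 / 193.4 = 6.41 nm.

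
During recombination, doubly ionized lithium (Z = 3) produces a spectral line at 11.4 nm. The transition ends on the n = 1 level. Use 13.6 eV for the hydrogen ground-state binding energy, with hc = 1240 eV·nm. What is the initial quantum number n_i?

The photon energy is ΔE = hc/λ = 1240 / 11.4 = 108.8 eV.
With Z = 3, ΔE = 122.4 × (1/n_f² − 1/n_i²), so 1/n_f² − 1/n_i² = 0.8887.
With n_f = 1: 1/n_i² = 1/1 − 0.8887 = 0.1113, so n_i ≈ 3.00.

n_i = 3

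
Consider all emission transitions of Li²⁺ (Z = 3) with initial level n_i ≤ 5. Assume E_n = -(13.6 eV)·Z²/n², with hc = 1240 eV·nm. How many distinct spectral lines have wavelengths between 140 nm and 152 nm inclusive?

1

Enumerate all n_i → n_f pairs with 1 ≤ n_f < n_i ≤ 5 and compute λ = 1240 / [13.6·9·(1/n_f² − 1/n_i²)].
Lines falling in [140, 152] nm: 5→3 (142.5 nm).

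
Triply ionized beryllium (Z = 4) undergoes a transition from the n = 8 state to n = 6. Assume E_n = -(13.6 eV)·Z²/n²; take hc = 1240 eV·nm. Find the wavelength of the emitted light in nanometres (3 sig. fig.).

469 nm

For Z = 4 the level energies scale as Z², so the effective Rydberg energy is 13.6 × 16 = 217.6 eV.
ΔE = 217.6 × (1/6² − 1/8²) = 217.6 × 0.01215 = 2.644 eV.
λ = hc/ΔE = 1240 / 2.644 = 469 nm.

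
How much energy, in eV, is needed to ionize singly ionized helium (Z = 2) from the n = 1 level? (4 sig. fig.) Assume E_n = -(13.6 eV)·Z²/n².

E_n = −13.6 Z²/n² = −54.40/n² eV for Z = 2.
E_1 = −54.40/1 = −54.40 eV, so ionization (to E = 0) requires 54.40 eV.

54.40 eV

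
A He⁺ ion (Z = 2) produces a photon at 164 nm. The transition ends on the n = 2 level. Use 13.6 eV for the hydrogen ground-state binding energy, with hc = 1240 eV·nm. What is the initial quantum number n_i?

The photon energy is ΔE = hc/λ = 1240 / 164 = 7.561 eV.
With Z = 2, ΔE = 54.40 × (1/n_f² − 1/n_i²), so 1/n_f² − 1/n_i² = 0.1390.
With n_f = 2: 1/n_i² = 1/4 − 0.1390 = 0.1110, so n_i ≈ 3.00.

n_i = 3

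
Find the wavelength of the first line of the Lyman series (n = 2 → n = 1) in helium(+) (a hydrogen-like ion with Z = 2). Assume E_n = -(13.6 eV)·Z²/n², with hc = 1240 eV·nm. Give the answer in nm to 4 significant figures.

30.39 nm

The Lyman series terminates on n_f = 1; the first line has n_i = 1+1 = 2.
ΔE = 54.40 × (1/1² − 1/2²) = 40.80 eV.
λ = 1240 / 40.80 = 30.39 nm.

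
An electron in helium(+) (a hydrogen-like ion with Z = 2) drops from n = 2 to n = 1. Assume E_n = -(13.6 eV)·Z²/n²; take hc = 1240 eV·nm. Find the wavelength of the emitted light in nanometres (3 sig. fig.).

30.4 nm

For Z = 2 the level energies scale as Z², so the effective Rydberg energy is 13.6 × 4 = 54.40 eV.
ΔE = 54.40 × (1/1² − 1/2²) = 54.40 × 0.7500 = 40.80 eV.
λ = hc/ΔE = 1240 / 40.80 = 30.4 nm.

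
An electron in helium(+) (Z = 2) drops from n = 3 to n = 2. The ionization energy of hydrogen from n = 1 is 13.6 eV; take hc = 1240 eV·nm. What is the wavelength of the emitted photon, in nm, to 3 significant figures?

For Z = 2 the level energies scale as Z², so the effective Rydberg energy is 13.6 × 4 = 54.40 eV.
ΔE = 54.40 × (1/2² − 1/3²) = 54.40 × 0.1389 = 7.556 eV.
λ = hc/ΔE = 1240 / 7.556 = 164 nm.

164 nm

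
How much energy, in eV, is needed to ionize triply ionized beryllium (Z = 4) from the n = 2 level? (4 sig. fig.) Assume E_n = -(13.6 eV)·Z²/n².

E_n = −13.6 Z²/n² = −217.6/n² eV for Z = 4.
E_2 = −217.6/4 = −54.40 eV, so ionization (to E = 0) requires 54.40 eV.

54.40 eV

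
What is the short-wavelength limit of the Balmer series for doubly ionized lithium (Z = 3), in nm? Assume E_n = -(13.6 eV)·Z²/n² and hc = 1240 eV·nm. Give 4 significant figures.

The Balmer series has lower level n_f = 2; the series limit corresponds to n_i → ∞.
ΔE_max = 13.6 × 9 / 2² = 30.60 eV.
λ_min = 1240 / 30.60 = 40.52 nm.

40.52 nm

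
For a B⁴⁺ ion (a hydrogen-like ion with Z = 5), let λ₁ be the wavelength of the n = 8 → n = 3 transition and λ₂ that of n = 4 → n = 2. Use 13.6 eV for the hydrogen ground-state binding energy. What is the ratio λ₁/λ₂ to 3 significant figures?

1.96

λ ∝ 1/ΔE ∝ 1/(1/n_f² − 1/n_i²), and the Z² and hc factors cancel in the ratio.
λ₁/λ₂ = (1/2² − 1/4²)/(1/3² − 1/8²) = 0.1875/0.09549 = 1.96.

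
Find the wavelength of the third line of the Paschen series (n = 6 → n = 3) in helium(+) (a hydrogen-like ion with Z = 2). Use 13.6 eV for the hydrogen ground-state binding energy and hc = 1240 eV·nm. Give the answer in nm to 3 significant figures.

274 nm

The Paschen series terminates on n_f = 3; the third line has n_i = 3+3 = 6.
ΔE = 54.40 × (1/3² − 1/6²) = 4.533 eV.
λ = 1240 / 4.533 = 274 nm.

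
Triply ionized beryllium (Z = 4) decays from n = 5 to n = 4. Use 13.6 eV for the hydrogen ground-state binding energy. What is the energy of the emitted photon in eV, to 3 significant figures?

The Bohr energies scale as Z², so for Z = 4: E_n = −217.6/n² eV.
E_5 = −217.6/25 = −8.704 eV and E_4 = −217.6/16 = −13.60 eV.
The photon energy is |E_5 − E_4| = 4.90 eV.

4.90 eV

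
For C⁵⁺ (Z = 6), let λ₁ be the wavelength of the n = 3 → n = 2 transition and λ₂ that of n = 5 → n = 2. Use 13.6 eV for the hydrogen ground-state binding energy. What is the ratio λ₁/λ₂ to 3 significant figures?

1.51

λ ∝ 1/ΔE ∝ 1/(1/n_f² − 1/n_i²), and the Z² and hc factors cancel in the ratio.
λ₁/λ₂ = (1/2² − 1/5²)/(1/2² − 1/3²) = 0.2100/0.1389 = 1.51.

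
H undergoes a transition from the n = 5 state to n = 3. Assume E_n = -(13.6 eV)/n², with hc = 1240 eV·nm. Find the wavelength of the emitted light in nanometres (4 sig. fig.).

1282 nm

ΔE = 13.60 × (1/3² − 1/5²) = 13.60 × 0.07111 = 0.9671 eV.
λ = hc/ΔE = 1240 / 0.9671 = 1282 nm.
This line belongs to the Paschen series.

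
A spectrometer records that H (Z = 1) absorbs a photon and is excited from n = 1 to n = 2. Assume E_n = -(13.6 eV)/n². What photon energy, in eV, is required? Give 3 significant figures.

10.2 eV

E_2 = −13.60/4 = −3.400 eV and E_1 = −13.60/1 = −13.60 eV.
The photon energy is |E_2 − E_1| = 10.2 eV.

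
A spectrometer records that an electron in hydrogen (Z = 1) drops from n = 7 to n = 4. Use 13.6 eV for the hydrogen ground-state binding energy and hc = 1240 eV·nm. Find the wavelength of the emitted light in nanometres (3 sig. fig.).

2170 nm

ΔE = 13.60 × (1/4² − 1/7²) = 13.60 × 0.04209 = 0.5724 eV.
λ = hc/ΔE = 1240 / 0.5724 = 2170 nm.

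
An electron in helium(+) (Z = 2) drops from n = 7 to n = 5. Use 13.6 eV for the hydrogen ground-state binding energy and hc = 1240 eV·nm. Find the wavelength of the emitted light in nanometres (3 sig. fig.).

For Z = 2 the level energies scale as Z², so the effective Rydberg energy is 13.6 × 4 = 54.40 eV.
ΔE = 54.40 × (1/5² − 1/7²) = 54.40 × 0.01959 = 1.066 eV.
λ = hc/ΔE = 1240 / 1.066 = 1160 nm.

1160 nm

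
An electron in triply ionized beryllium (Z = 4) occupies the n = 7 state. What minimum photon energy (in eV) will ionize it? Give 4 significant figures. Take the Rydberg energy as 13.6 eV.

E_n = −13.6 Z²/n² = −217.6/n² eV for Z = 4.
E_7 = −217.6/49 = −4.441 eV, so ionization (to E = 0) requires 4.441 eV.

4.441 eV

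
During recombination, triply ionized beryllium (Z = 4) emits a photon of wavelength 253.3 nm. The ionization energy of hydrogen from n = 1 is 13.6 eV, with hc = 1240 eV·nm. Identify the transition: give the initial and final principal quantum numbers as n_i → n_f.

The photon energy is ΔE = hc/λ = 1240 / 253.3 = 4.895 eV.
With Z = 4, ΔE = 217.6 × (1/n_f² − 1/n_i²), so 1/n_f² − 1/n_i² = 0.02250.
Trying n_f = 4 gives 1/n_i² = 0.04000, i.e. n_i ≈ 5; this pair matches.

n_i = 5, n_f = 4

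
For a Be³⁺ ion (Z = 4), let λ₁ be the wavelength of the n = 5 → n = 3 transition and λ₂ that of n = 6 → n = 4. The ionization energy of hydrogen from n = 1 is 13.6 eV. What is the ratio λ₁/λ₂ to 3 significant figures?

λ ∝ 1/ΔE ∝ 1/(1/n_f² − 1/n_i²), and the Z² and hc factors cancel in the ratio.
λ₁/λ₂ = (1/4² − 1/6²)/(1/3² − 1/5²) = 0.03472/0.07111 = 0.488.

0.488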